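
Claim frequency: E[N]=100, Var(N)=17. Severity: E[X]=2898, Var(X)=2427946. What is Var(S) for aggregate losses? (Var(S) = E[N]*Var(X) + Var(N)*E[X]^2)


Var(S) = E[N]*Var(X) + Var(N)*E[X]^2
= 100*2427946 + 17*2898^2
= 242794600 + 142772868
= 3.8557e+08


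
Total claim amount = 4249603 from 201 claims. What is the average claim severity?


severity = total / number
= 4249603 / 201
= 21142.3035


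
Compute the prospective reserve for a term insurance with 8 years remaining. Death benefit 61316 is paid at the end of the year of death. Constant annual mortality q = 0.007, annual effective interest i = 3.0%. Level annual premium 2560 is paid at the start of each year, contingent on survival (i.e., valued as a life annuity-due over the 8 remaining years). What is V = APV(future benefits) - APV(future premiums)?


v = 1/(1+i) = 0.970874
APV(future benefits) per unit = sum_{k=0}^{7} k_p_x * q * v^(k+1) = 0.048003
APV(future benefits) = 61316 * 0.048003 = 2943.3462
Life annuity-due factor ä_{x:8} = sum_{k=0}^{7} k_p_x * v^k = 7.063285
APV(future premiums) = 2560 * 7.063285 = 18082.0088
V = 2943.3462 - 18082.0088
= -15138.6627


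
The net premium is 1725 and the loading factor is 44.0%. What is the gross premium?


Gross = net * (1 + loading)
= 1725 * (1 + 0.44)
= 1725 * 1.44
= 2484.0


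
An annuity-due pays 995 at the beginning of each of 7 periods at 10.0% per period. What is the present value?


PV_due = PMT * (1-(1+i)^(-n))/i * (1+i)
PV_immediate = 4844.0767
PV_due = 4844.0767 * 1.1
= 5328.4844


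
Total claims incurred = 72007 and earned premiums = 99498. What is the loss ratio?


Loss ratio = claims / premiums
= 72007 / 99498
= 0.7237


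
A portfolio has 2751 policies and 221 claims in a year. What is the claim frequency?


frequency = claims / policies
= 221 / 2751
= 0.0803


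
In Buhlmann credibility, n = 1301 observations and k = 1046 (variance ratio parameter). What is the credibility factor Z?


Z = n / (n + k)
= 1301 / (1301 + 1046)
= 1301 / 2347
= 0.5543


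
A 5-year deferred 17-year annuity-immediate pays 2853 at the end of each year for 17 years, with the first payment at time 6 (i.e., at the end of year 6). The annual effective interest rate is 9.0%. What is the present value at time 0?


PV at time 5 of the 17-year annuity-immediate:
a_n = 2853 * (1-(1+0.09)^(-17))/0.09 = 24374.9803
Discount back 5 years to time 0:
PV = 24374.9803 * (1+0.09)^(-5)
= 24374.9803 * 0.649931
= 15842.0647


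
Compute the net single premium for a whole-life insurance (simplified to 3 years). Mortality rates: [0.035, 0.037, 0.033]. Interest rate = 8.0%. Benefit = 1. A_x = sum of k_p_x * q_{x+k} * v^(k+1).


v = 0.925926
Year 0: k_p_x=1.0, q=0.035, term=0.032407
Year 1: k_p_x=0.965, q=0.037, term=0.030611
Year 2: k_p_x=0.929295, q=0.033, term=0.024344
A_x = 0.0874


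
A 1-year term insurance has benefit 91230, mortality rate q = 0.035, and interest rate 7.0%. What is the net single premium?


NSP = benefit * q * v
v = 1/(1+i) = 0.934579
NSP = 91230 * 0.035 * 0.934579
= 2984.1589


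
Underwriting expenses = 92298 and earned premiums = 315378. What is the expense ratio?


Expense ratio = expenses / premiums
= 92298 / 315378
= 0.2927


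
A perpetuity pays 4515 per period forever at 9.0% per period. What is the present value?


PV = PMT / i
= 4515 / 0.09
= 50166.6667


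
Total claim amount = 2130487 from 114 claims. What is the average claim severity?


severity = total / number
= 2130487 / 114
= 18688.4825


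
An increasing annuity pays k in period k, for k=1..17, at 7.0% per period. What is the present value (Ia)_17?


(Ia)_n = sum_{k=1}^{n} k * v^k, v = 1/(1+i)
v = 0.934579
Sum computed term by term:
(Ia)_17 = 72.3555


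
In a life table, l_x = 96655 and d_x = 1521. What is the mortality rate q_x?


q_x = d_x / l_x
= 1521 / 96655
= 0.0157


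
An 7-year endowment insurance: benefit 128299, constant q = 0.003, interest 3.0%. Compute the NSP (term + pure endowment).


Term component = 2377.3863
Pure endowment = 7_p_x * v^7 * benefit = 0.979188 * 0.813092 * 128299 = 102147.7504
NSP = 104525.1367


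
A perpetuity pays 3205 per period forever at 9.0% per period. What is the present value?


PV = PMT / i
= 3205 / 0.09
= 35611.1111


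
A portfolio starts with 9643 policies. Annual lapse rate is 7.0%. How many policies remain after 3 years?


remaining = initial * (1 - lapse)^years
= 9643 * (1 - 0.07)^3
= 9643 * 0.804357
= 7756.4146


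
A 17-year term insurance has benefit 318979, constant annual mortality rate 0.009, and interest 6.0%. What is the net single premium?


NSP = benefit * sum_{k=0}^{n-1} k_p_x * q * v^(k+1)
With constant q=0.009, v=0.943396
Sum = 0.088897
NSP = 318979 * 0.088897
= 28356.1991


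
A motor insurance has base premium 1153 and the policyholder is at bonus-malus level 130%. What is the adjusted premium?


adjusted = base * BM_level / 100
= 1153 * 130 / 100
= 1153 * 1.3
= 1498.9


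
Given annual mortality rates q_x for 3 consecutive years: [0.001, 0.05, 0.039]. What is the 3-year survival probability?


p_k = 1 - q_k for each year
Survival = product of (1 - q_k)
= 0.999 * 0.95 * 0.961
= 0.912


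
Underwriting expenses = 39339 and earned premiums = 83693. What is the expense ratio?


Expense ratio = expenses / premiums
= 39339 / 83693
= 0.47


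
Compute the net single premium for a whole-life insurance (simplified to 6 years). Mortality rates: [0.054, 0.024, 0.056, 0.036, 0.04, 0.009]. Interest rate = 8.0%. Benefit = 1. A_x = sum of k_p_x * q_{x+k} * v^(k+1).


v = 0.925926
Year 0: k_p_x=1.0, q=0.054, term=0.05
Year 1: k_p_x=0.946, q=0.024, term=0.019465
Year 2: k_p_x=0.923296, q=0.056, term=0.041045
Year 3: k_p_x=0.871591, q=0.036, term=0.023063
Year 4: k_p_x=0.840214, q=0.04, term=0.022873
Year 5: k_p_x=0.806606, q=0.009, term=0.004575
A_x = 0.161


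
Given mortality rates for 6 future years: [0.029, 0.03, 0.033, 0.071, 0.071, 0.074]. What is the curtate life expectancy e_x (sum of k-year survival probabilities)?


e_x = sum_{k=1}^{n} k_p_x
k_p_x values:
  1_p_x = 0.971
  2_p_x = 0.94187
  3_p_x = 0.910788
  4_p_x = 0.846122
  5_p_x = 0.786048
  6_p_x = 0.72788
e_x = 5.1837


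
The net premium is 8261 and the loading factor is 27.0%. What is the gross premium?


Gross = net * (1 + loading)
= 8261 * (1 + 0.27)
= 8261 * 1.27
= 10491.47


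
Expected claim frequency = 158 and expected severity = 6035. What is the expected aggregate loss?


E[S] = E[N] * E[X]
= 158 * 6035
= 953530


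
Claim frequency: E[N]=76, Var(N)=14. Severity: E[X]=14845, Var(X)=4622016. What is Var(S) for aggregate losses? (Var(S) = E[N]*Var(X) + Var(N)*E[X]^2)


Var(S) = E[N]*Var(X) + Var(N)*E[X]^2
= 76*4622016 + 14*14845^2
= 351273216 + 3085236350
= 3.4365e+09


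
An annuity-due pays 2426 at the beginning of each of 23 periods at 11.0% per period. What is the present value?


PV_due = PMT * (1-(1+i)^(-n))/i * (1+i)
PV_immediate = 20054.3631
PV_due = 20054.3631 * 1.11
= 22260.343


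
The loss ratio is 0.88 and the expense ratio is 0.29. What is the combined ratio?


Combined ratio = loss ratio + expense ratio
= 0.88 + 0.29
= 1.17


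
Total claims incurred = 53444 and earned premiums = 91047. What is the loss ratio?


Loss ratio = claims / premiums
= 53444 / 91047
= 0.587


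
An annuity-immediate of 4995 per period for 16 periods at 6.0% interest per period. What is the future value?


FV = PMT * ((1+i)^n - 1) / i
= 4995 * ((1.06)^16 - 1) / 0.06
= 4995 * (2.540352 - 1) / 0.06
= 128234.2778


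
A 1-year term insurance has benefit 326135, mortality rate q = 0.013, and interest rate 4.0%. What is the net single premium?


NSP = benefit * q * v
v = 1/(1+i) = 0.961538
NSP = 326135 * 0.013 * 0.961538
= 4076.6875


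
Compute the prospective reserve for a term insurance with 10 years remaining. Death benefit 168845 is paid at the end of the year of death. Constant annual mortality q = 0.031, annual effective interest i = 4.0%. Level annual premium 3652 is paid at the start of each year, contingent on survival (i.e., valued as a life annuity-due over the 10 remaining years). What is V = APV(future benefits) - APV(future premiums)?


v = 1/(1+i) = 0.961538
APV(future benefits) per unit = sum_{k=0}^{9} k_p_x * q * v^(k+1) = 0.221338
APV(future benefits) = 168845 * 0.221338 = 37371.7668
Life annuity-due factor ä_{x:10} = sum_{k=0}^{9} k_p_x * v^k = 7.425523
APV(future premiums) = 3652 * 7.425523 = 27118.0115
V = 37371.7668 - 27118.0115
= 10253.7553


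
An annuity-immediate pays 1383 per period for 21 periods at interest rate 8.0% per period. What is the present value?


PV = PMT * (1 - (1+i)^(-n)) / i
= 1383 * (1 - (1+0.08)^(-21)) / 0.08
= 1383 * (1 - 0.198656) / 0.08
= 1383 * 10.016803
= 13853.2388


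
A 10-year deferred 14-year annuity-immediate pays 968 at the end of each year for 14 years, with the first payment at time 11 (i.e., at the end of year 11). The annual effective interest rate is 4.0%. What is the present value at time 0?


PV at time 10 of the 14-year annuity-immediate:
a_n = 968 * (1-(1+0.04)^(-14))/0.04 = 10225.103
Discount back 10 years to time 0:
PV = 10225.103 * (1+0.04)^(-10)
= 10225.103 * 0.675564
= 6907.7132


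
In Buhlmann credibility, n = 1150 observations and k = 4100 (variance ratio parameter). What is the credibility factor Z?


Z = n / (n + k)
= 1150 / (1150 + 4100)
= 1150 / 5250
= 0.219


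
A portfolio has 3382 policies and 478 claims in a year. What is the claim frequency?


frequency = claims / policies
= 478 / 3382
= 0.1413


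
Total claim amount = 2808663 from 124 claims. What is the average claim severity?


severity = total / number
= 2808663 / 124
= 22650.5081


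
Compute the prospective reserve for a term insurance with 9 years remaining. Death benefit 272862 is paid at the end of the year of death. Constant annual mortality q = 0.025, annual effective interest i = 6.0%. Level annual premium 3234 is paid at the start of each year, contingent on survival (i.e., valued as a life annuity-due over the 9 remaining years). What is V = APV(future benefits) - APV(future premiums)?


v = 1/(1+i) = 0.943396
APV(future benefits) per unit = sum_{k=0}^{8} k_p_x * q * v^(k+1) = 0.155503
APV(future benefits) = 272862 * 0.155503 = 42430.7975
Life annuity-due factor ä_{x:9} = sum_{k=0}^{8} k_p_x * v^k = 6.593318
APV(future premiums) = 3234 * 6.593318 = 21322.7889
V = 42430.7975 - 21322.7889
= 21108.0085


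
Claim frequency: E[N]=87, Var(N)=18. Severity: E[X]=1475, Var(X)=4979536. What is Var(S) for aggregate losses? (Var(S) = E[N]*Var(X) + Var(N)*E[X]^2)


Var(S) = E[N]*Var(X) + Var(N)*E[X]^2
= 87*4979536 + 18*1475^2
= 433219632 + 39161250
= 4.7238e+08


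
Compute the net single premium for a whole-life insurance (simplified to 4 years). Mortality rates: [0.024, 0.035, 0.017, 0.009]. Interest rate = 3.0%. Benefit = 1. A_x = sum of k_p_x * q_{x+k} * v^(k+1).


v = 0.970874
Year 0: k_p_x=1.0, q=0.024, term=0.023301
Year 1: k_p_x=0.976, q=0.035, term=0.032199
Year 2: k_p_x=0.94184, q=0.017, term=0.014653
Year 3: k_p_x=0.925829, q=0.009, term=0.007403
A_x = 0.0776


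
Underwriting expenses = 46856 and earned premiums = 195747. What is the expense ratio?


Expense ratio = expenses / premiums
= 46856 / 195747
= 0.2394


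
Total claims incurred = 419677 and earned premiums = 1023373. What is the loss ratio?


Loss ratio = claims / premiums
= 419677 / 1023373
= 0.4101


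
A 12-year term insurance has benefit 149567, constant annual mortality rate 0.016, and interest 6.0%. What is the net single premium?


NSP = benefit * sum_{k=0}^{n-1} k_p_x * q * v^(k+1)
With constant q=0.016, v=0.943396
Sum = 0.124312
NSP = 149567 * 0.124312
= 18593.0382


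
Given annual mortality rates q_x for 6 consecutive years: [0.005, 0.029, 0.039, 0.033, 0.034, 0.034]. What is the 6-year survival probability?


p_k = 1 - q_k for each year
Survival = product of (1 - q_k)
= 0.995 * 0.971 * 0.961 * 0.967 * 0.966 * 0.966
= 0.8378


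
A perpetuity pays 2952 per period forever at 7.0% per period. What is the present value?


PV = PMT / i
= 2952 / 0.07
= 42171.4286


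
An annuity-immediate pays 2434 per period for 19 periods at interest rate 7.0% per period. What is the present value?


PV = PMT * (1 - (1+i)^(-n)) / i
= 2434 * (1 - (1+0.07)^(-19)) / 0.07
= 2434 * (1 - 0.276508) / 0.07
= 2434 * 10.335595
= 25156.8388


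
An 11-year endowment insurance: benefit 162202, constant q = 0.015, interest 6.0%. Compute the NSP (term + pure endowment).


Term component = 17968.6778
Pure endowment = 11_p_x * v^11 * benefit = 0.846834 * 0.526788 * 162202 = 72358.6112
NSP = 90327.2889


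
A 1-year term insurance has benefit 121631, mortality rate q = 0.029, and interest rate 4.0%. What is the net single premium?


NSP = benefit * q * v
v = 1/(1+i) = 0.961538
NSP = 121631 * 0.029 * 0.961538
= 3391.6337


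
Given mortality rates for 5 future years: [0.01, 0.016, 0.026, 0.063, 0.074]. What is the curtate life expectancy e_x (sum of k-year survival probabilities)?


e_x = sum_{k=1}^{n} k_p_x
k_p_x values:
  1_p_x = 0.99
  2_p_x = 0.97416
  3_p_x = 0.948832
  4_p_x = 0.889055
  5_p_x = 0.823265
e_x = 4.6253


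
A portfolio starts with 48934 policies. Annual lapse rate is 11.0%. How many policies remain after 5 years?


remaining = initial * (1 - lapse)^years
= 48934 * (1 - 0.11)^5
= 48934 * 0.558406
= 27325.0365


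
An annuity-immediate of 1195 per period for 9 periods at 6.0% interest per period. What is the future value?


FV = PMT * ((1+i)^n - 1) / i
= 1195 * ((1.06)^9 - 1) / 0.06
= 1195 * (1.689479 - 1) / 0.06
= 13732.1226


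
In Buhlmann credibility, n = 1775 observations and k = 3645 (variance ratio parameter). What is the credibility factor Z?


Z = n / (n + k)
= 1775 / (1775 + 3645)
= 1775 / 5420
= 0.3275


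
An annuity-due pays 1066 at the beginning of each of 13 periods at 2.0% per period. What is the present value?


PV_due = PMT * (1-(1+i)^(-n))/i * (1+i)
PV_immediate = 12097.3664
PV_due = 12097.3664 * 1.02
= 12339.3137


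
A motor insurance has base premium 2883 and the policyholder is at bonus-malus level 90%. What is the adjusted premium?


adjusted = base * BM_level / 100
= 2883 * 90 / 100
= 2883 * 0.9
= 2594.7


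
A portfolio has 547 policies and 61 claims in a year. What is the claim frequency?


frequency = claims / policies
= 61 / 547
= 0.1115


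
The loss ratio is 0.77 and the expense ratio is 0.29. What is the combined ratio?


Combined ratio = loss ratio + expense ratio
= 0.77 + 0.29
= 1.06


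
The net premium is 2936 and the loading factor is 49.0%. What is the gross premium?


Gross = net * (1 + loading)
= 2936 * (1 + 0.49)
= 2936 * 1.49
= 4374.64


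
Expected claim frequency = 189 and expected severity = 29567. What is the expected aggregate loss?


E[S] = E[N] * E[X]
= 189 * 29567
= 5.5882e+06


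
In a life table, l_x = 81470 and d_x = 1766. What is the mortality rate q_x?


q_x = d_x / l_x
= 1766 / 81470
= 0.0217


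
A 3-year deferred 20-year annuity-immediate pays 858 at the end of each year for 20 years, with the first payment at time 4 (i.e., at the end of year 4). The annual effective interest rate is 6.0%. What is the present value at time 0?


PV at time 3 of the 20-year annuity-immediate:
a_n = 858 * (1-(1+0.06)^(-20))/0.06 = 9841.1924
Discount back 3 years to time 0:
PV = 9841.1924 * (1+0.06)^(-3)
= 9841.1924 * 0.839619
= 8262.8549


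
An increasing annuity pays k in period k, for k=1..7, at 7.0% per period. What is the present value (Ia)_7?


(Ia)_n = sum_{k=1}^{n} k * v^k, v = 1/(1+i)
v = 0.934579
Sum computed term by term:
(Ia)_7 = 20.1042


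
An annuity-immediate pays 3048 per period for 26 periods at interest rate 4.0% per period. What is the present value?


PV = PMT * (1 - (1+i)^(-n)) / i
= 3048 * (1 - (1+0.04)^(-26)) / 0.04
= 3048 * (1 - 0.360689) / 0.04
= 3048 * 15.982769
= 48715.4805


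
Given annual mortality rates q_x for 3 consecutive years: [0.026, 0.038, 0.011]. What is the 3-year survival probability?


p_k = 1 - q_k for each year
Survival = product of (1 - q_k)
= 0.974 * 0.962 * 0.989
= 0.9267


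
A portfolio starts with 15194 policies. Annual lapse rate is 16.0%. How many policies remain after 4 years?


remaining = initial * (1 - lapse)^years
= 15194 * (1 - 0.16)^4
= 15194 * 0.497871
= 7564.6574


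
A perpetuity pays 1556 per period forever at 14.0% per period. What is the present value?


PV = PMT / i
= 1556 / 0.14
= 11114.2857


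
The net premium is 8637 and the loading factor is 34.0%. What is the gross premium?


Gross = net * (1 + loading)
= 8637 * (1 + 0.34)
= 8637 * 1.34
= 11573.58


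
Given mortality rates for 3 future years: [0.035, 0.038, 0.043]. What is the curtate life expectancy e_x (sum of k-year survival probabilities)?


e_x = sum_{k=1}^{n} k_p_x
k_p_x values:
  1_p_x = 0.965
  2_p_x = 0.92833
  3_p_x = 0.888412
e_x = 2.7817


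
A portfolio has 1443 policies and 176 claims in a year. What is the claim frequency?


frequency = claims / policies
= 176 / 1443
= 0.122


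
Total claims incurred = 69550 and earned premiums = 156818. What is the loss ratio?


Loss ratio = claims / premiums
= 69550 / 156818
= 0.4435


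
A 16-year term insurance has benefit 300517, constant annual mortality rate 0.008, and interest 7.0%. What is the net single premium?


NSP = benefit * sum_{k=0}^{n-1} k_p_x * q * v^(k+1)
With constant q=0.008, v=0.934579
Sum = 0.072012
NSP = 300517 * 0.072012
= 21640.8177


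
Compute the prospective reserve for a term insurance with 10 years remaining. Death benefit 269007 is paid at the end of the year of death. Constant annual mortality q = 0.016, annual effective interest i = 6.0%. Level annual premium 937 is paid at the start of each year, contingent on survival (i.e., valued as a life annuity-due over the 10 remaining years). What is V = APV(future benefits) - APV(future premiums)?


v = 1/(1+i) = 0.943396
APV(future benefits) per unit = sum_{k=0}^{9} k_p_x * q * v^(k+1) = 0.110481
APV(future benefits) = 269007 * 0.110481 = 29720.0407
Life annuity-due factor ä_{x:10} = sum_{k=0}^{9} k_p_x * v^k = 7.319336
APV(future premiums) = 937 * 7.319336 = 6858.2181
V = 29720.0407 - 6858.2181
= 22861.8226


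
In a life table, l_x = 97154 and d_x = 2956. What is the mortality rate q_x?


q_x = d_x / l_x
= 2956 / 97154
= 0.0304


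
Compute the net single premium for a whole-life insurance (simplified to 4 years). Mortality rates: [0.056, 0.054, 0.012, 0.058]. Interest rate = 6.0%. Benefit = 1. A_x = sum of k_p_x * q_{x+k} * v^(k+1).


v = 0.943396
Year 0: k_p_x=1.0, q=0.056, term=0.05283
Year 1: k_p_x=0.944, q=0.054, term=0.045368
Year 2: k_p_x=0.893024, q=0.012, term=0.008998
Year 3: k_p_x=0.882308, q=0.058, term=0.040534
A_x = 0.1477


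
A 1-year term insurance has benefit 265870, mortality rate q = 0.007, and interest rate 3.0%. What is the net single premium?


NSP = benefit * q * v
v = 1/(1+i) = 0.970874
NSP = 265870 * 0.007 * 0.970874
= 1806.8835


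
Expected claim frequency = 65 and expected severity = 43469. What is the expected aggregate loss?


E[S] = E[N] * E[X]
= 65 * 43469
= 2.8255e+06


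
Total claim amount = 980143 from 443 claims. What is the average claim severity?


severity = total / number
= 980143 / 443
= 2212.5124


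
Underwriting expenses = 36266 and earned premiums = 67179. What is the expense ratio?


Expense ratio = expenses / premiums
= 36266 / 67179
= 0.5398


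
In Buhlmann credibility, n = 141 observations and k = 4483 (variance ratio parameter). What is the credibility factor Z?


Z = n / (n + k)
= 141 / (141 + 4483)
= 141 / 4624
= 0.0305


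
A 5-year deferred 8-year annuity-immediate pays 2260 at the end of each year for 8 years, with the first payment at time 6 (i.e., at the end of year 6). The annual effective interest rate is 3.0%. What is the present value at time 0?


PV at time 5 of the 8-year annuity-immediate:
a_n = 2260 * (1-(1+0.03)^(-8))/0.03 = 15864.5043
Discount back 5 years to time 0:
PV = 15864.5043 * (1+0.03)^(-5)
= 15864.5043 * 0.862609
= 13684.8608


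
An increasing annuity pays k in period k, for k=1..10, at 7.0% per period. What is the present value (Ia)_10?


(Ia)_n = sum_{k=1}^{n} k * v^k, v = 1/(1+i)
v = 0.934579
Sum computed term by term:
(Ia)_10 = 34.7391


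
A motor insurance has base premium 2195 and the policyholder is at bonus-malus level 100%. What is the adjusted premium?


adjusted = base * BM_level / 100
= 2195 * 100 / 100
= 2195 * 1.0
= 2195.0


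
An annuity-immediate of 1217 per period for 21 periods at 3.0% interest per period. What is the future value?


FV = PMT * ((1+i)^n - 1) / i
= 1217 * ((1.03)^21 - 1) / 0.03
= 1217 * (1.860295 - 1) / 0.03
= 34899.2831


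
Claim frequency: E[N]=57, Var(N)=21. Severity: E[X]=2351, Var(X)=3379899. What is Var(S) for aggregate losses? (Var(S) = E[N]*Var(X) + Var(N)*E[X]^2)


Var(S) = E[N]*Var(X) + Var(N)*E[X]^2
= 57*3379899 + 21*2351^2
= 192654243 + 116071221
= 3.0873e+08


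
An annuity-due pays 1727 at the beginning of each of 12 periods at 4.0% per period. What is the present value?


PV_due = PMT * (1-(1+i)^(-n))/i * (1+i)
PV_immediate = 16208.0224
PV_due = 16208.0224 * 1.04
= 16856.3433


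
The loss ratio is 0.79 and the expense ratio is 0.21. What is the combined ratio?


Combined ratio = loss ratio + expense ratio
= 0.79 + 0.21
= 1.0


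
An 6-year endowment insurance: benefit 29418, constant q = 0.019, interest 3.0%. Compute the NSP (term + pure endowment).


Term component = 2892.4362
Pure endowment = 6_p_x * v^6 * benefit = 0.89128 * 0.837484 * 29418 = 21958.5591
NSP = 24850.9954


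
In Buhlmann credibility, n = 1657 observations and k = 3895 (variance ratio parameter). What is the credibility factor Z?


Z = n / (n + k)
= 1657 / (1657 + 3895)
= 1657 / 5552
= 0.2985


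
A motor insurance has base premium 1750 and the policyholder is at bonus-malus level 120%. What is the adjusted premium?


adjusted = base * BM_level / 100
= 1750 * 120 / 100
= 1750 * 1.2
= 2100.0


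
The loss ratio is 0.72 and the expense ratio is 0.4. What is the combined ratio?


Combined ratio = loss ratio + expense ratio
= 0.72 + 0.4
= 1.12


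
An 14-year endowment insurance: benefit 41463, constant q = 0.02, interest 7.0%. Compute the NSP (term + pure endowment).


Term component = 6520.975
Pure endowment = 14_p_x * v^14 * benefit = 0.753642 * 0.387817 * 41463 = 12118.6124
NSP = 18639.5874


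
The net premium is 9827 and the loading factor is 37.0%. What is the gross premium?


Gross = net * (1 + loading)
= 9827 * (1 + 0.37)
= 9827 * 1.37
= 13462.99


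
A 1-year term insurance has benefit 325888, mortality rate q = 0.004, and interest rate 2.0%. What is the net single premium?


NSP = benefit * q * v
v = 1/(1+i) = 0.980392
NSP = 325888 * 0.004 * 0.980392
= 1277.9922


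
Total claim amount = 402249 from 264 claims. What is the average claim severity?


severity = total / number
= 402249 / 264
= 1523.6705


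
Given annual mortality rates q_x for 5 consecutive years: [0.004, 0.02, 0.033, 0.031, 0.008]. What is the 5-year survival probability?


p_k = 1 - q_k for each year
Survival = product of (1 - q_k)
= 0.996 * 0.98 * 0.967 * 0.969 * 0.992
= 0.9073


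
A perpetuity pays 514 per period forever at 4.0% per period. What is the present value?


PV = PMT / i
= 514 / 0.04
= 12850.0


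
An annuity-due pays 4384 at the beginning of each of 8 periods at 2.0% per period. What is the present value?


PV_due = PMT * (1-(1+i)^(-n))/i * (1+i)
PV_immediate = 32114.9106
PV_due = 32114.9106 * 1.02
= 32757.2088


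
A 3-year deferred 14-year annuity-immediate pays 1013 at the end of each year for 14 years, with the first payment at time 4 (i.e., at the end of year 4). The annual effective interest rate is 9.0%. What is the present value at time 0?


PV at time 3 of the 14-year annuity-immediate:
a_n = 1013 * (1-(1+0.09)^(-14))/0.09 = 7887.3703
Discount back 3 years to time 0:
PV = 7887.3703 * (1+0.09)^(-3)
= 7887.3703 * 0.772183
= 6090.4971


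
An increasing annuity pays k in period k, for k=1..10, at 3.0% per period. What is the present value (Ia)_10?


(Ia)_n = sum_{k=1}^{n} k * v^k, v = 1/(1+i)
v = 0.970874
Sum computed term by term:
(Ia)_10 = 44.839


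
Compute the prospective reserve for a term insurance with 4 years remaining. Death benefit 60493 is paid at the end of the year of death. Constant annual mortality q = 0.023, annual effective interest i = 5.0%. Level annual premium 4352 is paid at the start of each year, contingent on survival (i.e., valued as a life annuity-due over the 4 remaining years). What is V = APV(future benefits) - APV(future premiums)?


v = 1/(1+i) = 0.952381
APV(future benefits) per unit = sum_{k=0}^{3} k_p_x * q * v^(k+1) = 0.078898
APV(future benefits) = 60493 * 0.078898 = 4772.7636
Life annuity-due factor ä_{x:4} = sum_{k=0}^{3} k_p_x * v^k = 3.601855
APV(future premiums) = 4352 * 3.601855 = 15675.2744
V = 4772.7636 - 15675.2744
= -10902.5108


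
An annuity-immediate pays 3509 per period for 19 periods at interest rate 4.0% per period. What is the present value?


PV = PMT * (1 - (1+i)^(-n)) / i
= 3509 * (1 - (1+0.04)^(-19)) / 0.04
= 3509 * (1 - 0.474642) / 0.04
= 3509 * 13.133939
= 46086.9934


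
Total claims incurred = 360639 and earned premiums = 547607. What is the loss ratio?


Loss ratio = claims / premiums
= 360639 / 547607
= 0.6586


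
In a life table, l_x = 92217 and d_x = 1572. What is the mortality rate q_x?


q_x = d_x / l_x
= 1572 / 92217
= 0.017


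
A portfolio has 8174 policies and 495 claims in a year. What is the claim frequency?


frequency = claims / policies
= 495 / 8174
= 0.0606


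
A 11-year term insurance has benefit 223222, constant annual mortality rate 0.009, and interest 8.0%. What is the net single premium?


NSP = benefit * sum_{k=0}^{n-1} k_p_x * q * v^(k+1)
With constant q=0.009, v=0.925926
Sum = 0.061859
NSP = 223222 * 0.061859
= 13808.2844


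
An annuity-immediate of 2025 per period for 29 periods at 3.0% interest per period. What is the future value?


FV = PMT * ((1+i)^n - 1) / i
= 2025 * ((1.03)^29 - 1) / 0.03
= 2025 * (2.356566 - 1) / 0.03
= 91568.1717


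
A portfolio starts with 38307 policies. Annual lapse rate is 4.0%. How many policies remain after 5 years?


remaining = initial * (1 - lapse)^years
= 38307 * (1 - 0.04)^5
= 38307 * 0.815373
= 31234.4819


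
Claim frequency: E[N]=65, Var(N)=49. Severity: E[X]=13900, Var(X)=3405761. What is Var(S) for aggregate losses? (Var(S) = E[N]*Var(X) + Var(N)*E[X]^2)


Var(S) = E[N]*Var(X) + Var(N)*E[X]^2
= 65*3405761 + 49*13900^2
= 221374465 + 9467290000
= 9.6887e+09


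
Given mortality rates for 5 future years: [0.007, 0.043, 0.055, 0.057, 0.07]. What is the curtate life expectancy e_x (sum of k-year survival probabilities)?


e_x = sum_{k=1}^{n} k_p_x
k_p_x values:
  1_p_x = 0.993
  2_p_x = 0.950301
  3_p_x = 0.898034
  4_p_x = 0.846846
  5_p_x = 0.787567
e_x = 4.4757


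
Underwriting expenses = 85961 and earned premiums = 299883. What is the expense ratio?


Expense ratio = expenses / premiums
= 85961 / 299883
= 0.2866


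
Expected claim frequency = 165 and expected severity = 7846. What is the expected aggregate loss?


E[S] = E[N] * E[X]
= 165 * 7846
= 1.2946e+06


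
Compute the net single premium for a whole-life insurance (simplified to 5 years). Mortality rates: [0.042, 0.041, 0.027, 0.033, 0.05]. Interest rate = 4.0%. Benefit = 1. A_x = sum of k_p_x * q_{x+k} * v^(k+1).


v = 0.961538
Year 0: k_p_x=1.0, q=0.042, term=0.040385
Year 1: k_p_x=0.958, q=0.041, term=0.036315
Year 2: k_p_x=0.918722, q=0.027, term=0.022052
Year 3: k_p_x=0.893917, q=0.033, term=0.025216
Year 4: k_p_x=0.864417, q=0.05, term=0.035524
A_x = 0.1595


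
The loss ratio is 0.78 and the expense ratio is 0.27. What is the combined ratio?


Combined ratio = loss ratio + expense ratio
= 0.78 + 0.27
= 1.05


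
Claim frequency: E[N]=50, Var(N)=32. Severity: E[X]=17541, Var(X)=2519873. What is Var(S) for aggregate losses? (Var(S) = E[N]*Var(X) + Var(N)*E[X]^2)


Var(S) = E[N]*Var(X) + Var(N)*E[X]^2
= 50*2519873 + 32*17541^2
= 125993650 + 9845973792
= 9.9720e+09


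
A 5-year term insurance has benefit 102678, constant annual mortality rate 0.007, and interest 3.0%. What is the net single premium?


NSP = benefit * sum_{k=0}^{n-1} k_p_x * q * v^(k+1)
With constant q=0.007, v=0.970874
Sum = 0.031625
NSP = 102678 * 0.031625
= 3247.2321


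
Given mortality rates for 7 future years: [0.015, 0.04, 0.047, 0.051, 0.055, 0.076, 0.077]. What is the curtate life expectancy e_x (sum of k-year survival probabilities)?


e_x = sum_{k=1}^{n} k_p_x
k_p_x values:
  1_p_x = 0.985
  2_p_x = 0.9456
  3_p_x = 0.901157
  4_p_x = 0.855198
  5_p_x = 0.808162
  6_p_x = 0.746742
  7_p_x = 0.689243
e_x = 5.9311


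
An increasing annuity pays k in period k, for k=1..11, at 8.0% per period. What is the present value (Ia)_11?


(Ia)_n = sum_{k=1}^{n} k * v^k, v = 1/(1+i)
v = 0.925926
Sum computed term by term:
(Ia)_11 = 37.4046


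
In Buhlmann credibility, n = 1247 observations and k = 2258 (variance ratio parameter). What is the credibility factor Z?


Z = n / (n + k)
= 1247 / (1247 + 2258)
= 1247 / 3505
= 0.3558


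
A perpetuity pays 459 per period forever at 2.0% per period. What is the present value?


PV = PMT / i
= 459 / 0.02
= 22950.0


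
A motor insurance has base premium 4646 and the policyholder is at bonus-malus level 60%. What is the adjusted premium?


adjusted = base * BM_level / 100
= 4646 * 60 / 100
= 4646 * 0.6
= 2787.6


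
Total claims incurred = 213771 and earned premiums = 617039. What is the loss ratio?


Loss ratio = claims / premiums
= 213771 / 617039
= 0.3464


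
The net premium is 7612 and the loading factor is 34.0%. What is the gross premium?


Gross = net * (1 + loading)
= 7612 * (1 + 0.34)
= 7612 * 1.34
= 10200.08


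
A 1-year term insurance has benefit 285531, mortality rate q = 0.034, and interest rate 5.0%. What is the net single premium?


NSP = benefit * q * v
v = 1/(1+i) = 0.952381
NSP = 285531 * 0.034 * 0.952381
= 9245.7657


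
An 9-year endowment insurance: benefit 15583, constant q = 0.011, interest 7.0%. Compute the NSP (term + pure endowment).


Term component = 1074.2011
Pure endowment = 9_p_x * v^9 * benefit = 0.905246 * 0.543934 * 15583 = 7672.9735
NSP = 8747.1746


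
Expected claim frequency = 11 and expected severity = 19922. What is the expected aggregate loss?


E[S] = E[N] * E[X]
= 11 * 19922
= 219142


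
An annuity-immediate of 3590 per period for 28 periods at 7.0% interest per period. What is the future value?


FV = PMT * ((1+i)^n - 1) / i
= 3590 * ((1.07)^28 - 1) / 0.07
= 3590 * (6.648838 - 1) / 0.07
= 289704.7104


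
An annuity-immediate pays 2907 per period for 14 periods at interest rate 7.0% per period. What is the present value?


PV = PMT * (1 - (1+i)^(-n)) / i
= 2907 * (1 - (1+0.07)^(-14)) / 0.07
= 2907 * (1 - 0.387817) / 0.07
= 2907 * 8.745468
= 25423.0754


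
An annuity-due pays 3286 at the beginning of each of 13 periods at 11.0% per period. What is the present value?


PV_due = PMT * (1-(1+i)^(-n))/i * (1+i)
PV_immediate = 22180.0741
PV_due = 22180.0741 * 1.11
= 24619.8823


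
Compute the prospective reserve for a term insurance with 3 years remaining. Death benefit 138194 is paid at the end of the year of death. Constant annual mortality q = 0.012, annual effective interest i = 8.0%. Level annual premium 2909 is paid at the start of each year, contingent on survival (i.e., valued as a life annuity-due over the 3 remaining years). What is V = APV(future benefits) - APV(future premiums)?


v = 1/(1+i) = 0.925926
APV(future benefits) per unit = sum_{k=0}^{2} k_p_x * q * v^(k+1) = 0.030574
APV(future benefits) = 138194 * 0.030574 = 4225.2062
Life annuity-due factor ä_{x:3} = sum_{k=0}^{2} k_p_x * v^k = 2.751701
APV(future premiums) = 2909 * 2.751701 = 8004.6981
V = 4225.2062 - 8004.6981
= -3779.4918


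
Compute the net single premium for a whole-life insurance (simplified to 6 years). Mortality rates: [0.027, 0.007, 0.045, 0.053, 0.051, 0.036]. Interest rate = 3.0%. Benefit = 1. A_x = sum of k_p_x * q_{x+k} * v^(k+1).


v = 0.970874
Year 0: k_p_x=1.0, q=0.027, term=0.026214
Year 1: k_p_x=0.973, q=0.007, term=0.00642
Year 2: k_p_x=0.966189, q=0.045, term=0.039789
Year 3: k_p_x=0.92271, q=0.053, term=0.04345
Year 4: k_p_x=0.873807, q=0.051, term=0.038441
Year 5: k_p_x=0.829243, q=0.036, term=0.025001
A_x = 0.1793


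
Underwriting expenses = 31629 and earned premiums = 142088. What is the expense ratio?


Expense ratio = expenses / premiums
= 31629 / 142088
= 0.2226


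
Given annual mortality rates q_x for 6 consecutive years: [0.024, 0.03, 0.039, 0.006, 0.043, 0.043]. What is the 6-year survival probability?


p_k = 1 - q_k for each year
Survival = product of (1 - q_k)
= 0.976 * 0.97 * 0.961 * 0.994 * 0.957 * 0.957
= 0.8282


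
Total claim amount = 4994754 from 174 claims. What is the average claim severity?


severity = total / number
= 4994754 / 174
= 28705.4828


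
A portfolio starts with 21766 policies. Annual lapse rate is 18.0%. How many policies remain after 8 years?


remaining = initial * (1 - lapse)^years
= 21766 * (1 - 0.18)^8
= 21766 * 0.204414
= 4449.277


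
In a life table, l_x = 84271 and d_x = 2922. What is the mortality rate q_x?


q_x = d_x / l_x
= 2922 / 84271
= 0.0347


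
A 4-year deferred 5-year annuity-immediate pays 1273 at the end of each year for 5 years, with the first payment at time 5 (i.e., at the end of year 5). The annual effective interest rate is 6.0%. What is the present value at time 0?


PV at time 4 of the 5-year annuity-immediate:
a_n = 1273 * (1-(1+0.06)^(-5))/0.06 = 5362.3391
Discount back 4 years to time 0:
PV = 5362.3391 * (1+0.06)^(-4)
= 5362.3391 * 0.792094
= 4247.4748


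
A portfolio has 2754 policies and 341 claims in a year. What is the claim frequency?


frequency = claims / policies
= 341 / 2754
= 0.1238


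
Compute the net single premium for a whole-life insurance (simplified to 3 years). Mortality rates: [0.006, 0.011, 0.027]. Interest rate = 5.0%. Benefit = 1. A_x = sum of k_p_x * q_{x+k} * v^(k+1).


v = 0.952381
Year 0: k_p_x=1.0, q=0.006, term=0.005714
Year 1: k_p_x=0.994, q=0.011, term=0.009917
Year 2: k_p_x=0.983066, q=0.027, term=0.022929
A_x = 0.0386


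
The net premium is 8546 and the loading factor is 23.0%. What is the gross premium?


Gross = net * (1 + loading)
= 8546 * (1 + 0.23)
= 8546 * 1.23
= 10511.58


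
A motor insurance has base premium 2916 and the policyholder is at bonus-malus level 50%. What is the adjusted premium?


adjusted = base * BM_level / 100
= 2916 * 50 / 100
= 2916 * 0.5
= 1458.0


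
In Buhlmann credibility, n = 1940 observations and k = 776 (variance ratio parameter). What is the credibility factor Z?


Z = n / (n + k)
= 1940 / (1940 + 776)
= 1940 / 2716
= 0.7143


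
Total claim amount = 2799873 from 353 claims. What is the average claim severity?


severity = total / number
= 2799873 / 353
= 7931.6516


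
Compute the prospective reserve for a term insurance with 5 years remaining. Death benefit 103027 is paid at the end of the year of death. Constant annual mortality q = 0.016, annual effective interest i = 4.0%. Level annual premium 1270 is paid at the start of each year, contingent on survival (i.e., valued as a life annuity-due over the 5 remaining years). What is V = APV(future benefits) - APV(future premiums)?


v = 1/(1+i) = 0.961538
APV(future benefits) per unit = sum_{k=0}^{4} k_p_x * q * v^(k+1) = 0.069073
APV(future benefits) = 103027 * 0.069073 = 7116.4083
Life annuity-due factor ä_{x:5} = sum_{k=0}^{4} k_p_x * v^k = 4.48976
APV(future premiums) = 1270 * 4.48976 = 5701.9956
V = 7116.4083 - 5701.9956
= 1414.4127


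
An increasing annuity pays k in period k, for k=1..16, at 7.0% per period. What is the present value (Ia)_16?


(Ia)_n = sum_{k=1}^{n} k * v^k, v = 1/(1+i)
v = 0.934579
Sum computed term by term:
(Ia)_16 = 66.9737


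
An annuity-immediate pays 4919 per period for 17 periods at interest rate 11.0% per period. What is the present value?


PV = PMT * (1 - (1+i)^(-n)) / i
= 4919 * (1 - (1+0.11)^(-17)) / 0.11
= 4919 * (1 - 0.169633) / 0.11
= 4919 * 7.548794
= 37132.5196


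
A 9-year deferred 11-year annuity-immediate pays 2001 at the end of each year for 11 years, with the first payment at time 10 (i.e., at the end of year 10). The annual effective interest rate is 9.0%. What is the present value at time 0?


PV at time 9 of the 11-year annuity-immediate:
a_n = 2001 * (1-(1+0.09)^(-11))/0.09 = 13617.1863
Discount back 9 years to time 0:
PV = 13617.1863 * (1+0.09)^(-9)
= 13617.1863 * 0.460428
= 6269.7308


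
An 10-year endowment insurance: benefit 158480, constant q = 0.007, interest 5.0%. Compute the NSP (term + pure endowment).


Term component = 8324.7145
Pure endowment = 10_p_x * v^10 * benefit = 0.932164 * 0.613913 * 158480 = 90693.0394
NSP = 99017.7539


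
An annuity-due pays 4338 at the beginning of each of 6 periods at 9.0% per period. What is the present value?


PV_due = PMT * (1-(1+i)^(-n))/i * (1+i)
PV_immediate = 19459.9148
PV_due = 19459.9148 * 1.09
= 21211.3072


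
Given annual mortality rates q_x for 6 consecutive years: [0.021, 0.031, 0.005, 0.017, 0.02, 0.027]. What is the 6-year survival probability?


p_k = 1 - q_k for each year
Survival = product of (1 - q_k)
= 0.979 * 0.969 * 0.995 * 0.983 * 0.98 * 0.973
= 0.8848


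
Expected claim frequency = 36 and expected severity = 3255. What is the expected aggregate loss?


E[S] = E[N] * E[X]
= 36 * 3255
= 117180


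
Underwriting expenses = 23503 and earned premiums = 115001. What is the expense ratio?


Expense ratio = expenses / premiums
= 23503 / 115001
= 0.2044


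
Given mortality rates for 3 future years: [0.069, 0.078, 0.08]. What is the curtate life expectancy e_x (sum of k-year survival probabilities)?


e_x = sum_{k=1}^{n} k_p_x
k_p_x values:
  1_p_x = 0.931
  2_p_x = 0.858382
  3_p_x = 0.789711
e_x = 2.5791


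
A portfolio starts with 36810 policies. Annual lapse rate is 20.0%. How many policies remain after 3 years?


remaining = initial * (1 - lapse)^years
= 36810 * (1 - 0.2)^3
= 36810 * 0.512
= 18846.72


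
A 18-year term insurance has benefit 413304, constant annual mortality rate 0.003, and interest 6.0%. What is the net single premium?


NSP = benefit * sum_{k=0}^{n-1} k_p_x * q * v^(k+1)
With constant q=0.003, v=0.943396
Sum = 0.031814
NSP = 413304 * 0.031814
= 13148.9712


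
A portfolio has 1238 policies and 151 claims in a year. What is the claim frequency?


frequency = claims / policies
= 151 / 1238
= 0.122


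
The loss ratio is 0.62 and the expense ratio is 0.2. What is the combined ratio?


Combined ratio = loss ratio + expense ratio
= 0.62 + 0.2
= 0.82


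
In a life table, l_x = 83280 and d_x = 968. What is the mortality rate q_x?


q_x = d_x / l_x
= 968 / 83280
= 0.0116


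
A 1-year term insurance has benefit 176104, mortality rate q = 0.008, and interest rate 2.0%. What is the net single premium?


NSP = benefit * q * v
v = 1/(1+i) = 0.980392
NSP = 176104 * 0.008 * 0.980392
= 1381.2078


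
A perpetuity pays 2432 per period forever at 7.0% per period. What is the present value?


PV = PMT / i
= 2432 / 0.07
= 34742.8571
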